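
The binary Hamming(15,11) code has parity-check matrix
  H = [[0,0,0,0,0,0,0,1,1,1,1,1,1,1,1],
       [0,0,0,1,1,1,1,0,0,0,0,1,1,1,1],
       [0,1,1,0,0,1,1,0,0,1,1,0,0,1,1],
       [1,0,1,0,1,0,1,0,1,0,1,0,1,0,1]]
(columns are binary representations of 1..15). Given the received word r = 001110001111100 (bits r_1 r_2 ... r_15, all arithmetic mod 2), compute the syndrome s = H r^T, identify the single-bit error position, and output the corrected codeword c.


s = (1, 0, 1, 1)^T, error position = 11, corrected codeword c = 001110001101100

Compute s = H r^T mod 2 one row at a time:
  s_1 = 0 + 1 + 1 + 1 + 1 + 1 + 0 + 0 = 5 ≡ 1 (mod 2).
  s_2 = 1 + 1 + 0 + 0 + 1 + 1 + 0 + 0 = 4 ≡ 0 (mod 2).
  s_3 = 0 + 1 + 0 + 0 + 1 + 1 + 0 + 0 = 3 ≡ 1 (mod 2).
  s_4 = 0 + 1 + 1 + 0 + 1 + 1 + 1 + 0 = 5 ≡ 1 (mod 2).
s = (1, 0, 1, 1)^T — this equals column 11 of H (binary 1011), so error is at position 11.
Correct: flip bit 11 of r = 001110001111100 to get c = 001110001101100.


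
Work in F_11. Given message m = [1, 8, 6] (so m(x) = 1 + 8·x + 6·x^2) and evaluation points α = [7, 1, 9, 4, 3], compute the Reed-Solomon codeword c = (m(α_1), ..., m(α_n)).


c = [10, 4, 9, 8, 2]

Message polynomial: m(x) = 1 + 8·x + 6·x^2 (mod 11).
For each evaluation point α_i, compute m(α_i) mod 11:
  α_1 = 7: Horner steps 6 → 6 → 10, so m(7) = 10.
  α_2 = 1: Horner steps 6 → 3 → 4, so m(1) = 4.
  α_3 = 9: Horner steps 6 → 7 → 9, so m(9) = 9.
  α_4 = 4: Horner steps 6 → 10 → 8, so m(4) = 8.
  α_5 = 3: Horner steps 6 → 4 → 2, so m(3) = 2.
Codeword c = [10, 4, 9, 8, 2] ∈ F_11^5.


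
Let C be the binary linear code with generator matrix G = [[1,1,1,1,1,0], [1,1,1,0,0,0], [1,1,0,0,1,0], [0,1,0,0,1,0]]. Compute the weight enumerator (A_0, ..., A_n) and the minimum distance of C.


Weight distribution: A_0 = 1, A_1 = 1, A_2 = 6, A_3 = 6, A_4 = 1, A_5 = 1. Minimum distance d = 1.

Enumerate all 2^4 = 16 messages m ∈ F_2^4.
For each, compute codeword c = mG in F_2^6, then tally its weight.
  m = 0000 → c = 000000, weight = 0.
  m = 1000 → c = 111110, weight = 5.
  m = 0100 → c = 111000, weight = 3.
  m = 1100 → c = 000110, weight = 2.
  m = 0010 → c = 110010, weight = 3.
  m = 1010 → c = 001100, weight = 2.
  m = 0110 → c = 001010, weight = 2.
  m = 1110 → c = 110100, weight = 3.
  m = 0001 → c = 010010, weight = 2.
  m = 1001 → c = 101100, weight = 3.
  m = 0101 → c = 101010, weight = 3.
  m = 1101 → c = 010100, weight = 2.
  m = 0011 → c = 100000, weight = 1.
  m = 1011 → c = 011110, weight = 4.
  m = 0111 → c = 011000, weight = 2.
  m = 1111 → c = 100110, weight = 3.
Tally weights:
  weight 0: 1 codewords.
  weight 1: 1 codewords.
  weight 2: 6 codewords.
  weight 3: 6 codewords.
  weight 4: 1 codewords.
  weight 5: 1 codewords.
Minimum distance d = smallest w > 0 with A_w > 0 = 1.
Sanity: Σ A_w = 16 = 2^4 = 16 ✓.


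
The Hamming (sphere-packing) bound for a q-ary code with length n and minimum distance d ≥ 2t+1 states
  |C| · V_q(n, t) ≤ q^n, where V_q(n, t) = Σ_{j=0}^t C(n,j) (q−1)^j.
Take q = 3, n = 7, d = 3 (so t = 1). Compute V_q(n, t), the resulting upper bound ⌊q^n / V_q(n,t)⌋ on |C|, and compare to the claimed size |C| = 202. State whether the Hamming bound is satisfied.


V_q(n, t) = 15, q^n = 2187, Hamming bound = 145, |C| = 202 > bound (violated).

Step 1: Compute V_q(n, t) = Σ_{j=0}^1 C(n, j) (q−1)^j.
  j = 0: C(7,0)·(2)^0 = 1·1 = 1.
  j = 1: C(7,1)·(2)^1 = 7·2 = 14.
  V_q(n, t) = 1 + 14 = 15.
Step 2: q^n = 3^7 = 2187.
Step 3: Hamming bound ⌊q^n / V_q(n,t)⌋ = ⌊2187/15⌋ = 145.
Step 4: Compare |C| = 202 to 145: violated.
The claimed |C| lies above the Hamming bound, so no 3-ary code of length 7 with d ≥ 3 can have 202 codewords.


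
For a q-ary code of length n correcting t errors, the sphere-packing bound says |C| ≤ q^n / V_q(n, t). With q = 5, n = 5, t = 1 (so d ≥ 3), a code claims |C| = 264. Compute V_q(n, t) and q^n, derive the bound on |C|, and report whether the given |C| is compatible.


V_q(n, t) = 21, q^n = 3125, Hamming bound = 148, |C| = 264 > bound (violated).

Step 1: Compute V_q(n, t) = Σ_{j=0}^1 C(n, j) (q−1)^j.
  j = 0: C(5,0)·(4)^0 = 1·1 = 1.
  j = 1: C(5,1)·(4)^1 = 5·4 = 20.
  V_q(n, t) = 1 + 20 = 21.
Step 2: q^n = 5^5 = 3125.
Step 3: Hamming bound ⌊q^n / V_q(n,t)⌋ = ⌊3125/21⌋ = 148.
Step 4: Compare |C| = 264 to 148: violated.
The claimed |C| lies above the Hamming bound, so no 5-ary code of length 5 with d ≥ 3 can have 264 codewords.


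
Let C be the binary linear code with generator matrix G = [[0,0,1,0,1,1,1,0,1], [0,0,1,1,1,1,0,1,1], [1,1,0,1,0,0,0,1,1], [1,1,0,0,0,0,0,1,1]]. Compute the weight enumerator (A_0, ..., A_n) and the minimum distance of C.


Weight distribution: A_0 = 1, A_1 = 1, A_2 = 1, A_3 = 1, A_4 = 2, A_5 = 5, A_6 = 3, A_7 = 1, A_8 = 1. Minimum distance d = 1.

Enumerate all 2^4 = 16 messages m ∈ F_2^4.
For each, compute codeword c = mG in F_2^9, then tally its weight.
  m = 0000 → c = 000000000, weight = 0.
  m = 1000 → c = 001011101, weight = 5.
  m = 0100 → c = 001111011, weight = 6.
  m = 1100 → c = 000100110, weight = 3.
  m = 0010 → c = 110100011, weight = 5.
  m = 1010 → c = 111111110, weight = 8.
  m = 0110 → c = 111011000, weight = 5.
  m = 1110 → c = 110000101, weight = 4.
  m = 0001 → c = 110000011, weight = 4.
  m = 1001 → c = 111011110, weight = 7.
  m = 0101 → c = 111111000, weight = 6.
  m = 1101 → c = 110100101, weight = 5.
  m = 0011 → c = 000100000, weight = 1.
  m = 1011 → c = 001111101, weight = 6.
  m = 0111 → c = 001011011, weight = 5.
  m = 1111 → c = 000000110, weight = 2.
Tally weights:
  weight 0: 1 codewords.
  weight 1: 1 codewords.
  weight 2: 1 codewords.
  weight 3: 1 codewords.
  weight 4: 2 codewords.
  weight 5: 5 codewords.
  weight 6: 3 codewords.
  weight 7: 1 codewords.
  weight 8: 1 codewords.
Minimum distance d = smallest w > 0 with A_w > 0 = 1.
Sanity: Σ A_w = 16 = 2^4 = 16 ✓.


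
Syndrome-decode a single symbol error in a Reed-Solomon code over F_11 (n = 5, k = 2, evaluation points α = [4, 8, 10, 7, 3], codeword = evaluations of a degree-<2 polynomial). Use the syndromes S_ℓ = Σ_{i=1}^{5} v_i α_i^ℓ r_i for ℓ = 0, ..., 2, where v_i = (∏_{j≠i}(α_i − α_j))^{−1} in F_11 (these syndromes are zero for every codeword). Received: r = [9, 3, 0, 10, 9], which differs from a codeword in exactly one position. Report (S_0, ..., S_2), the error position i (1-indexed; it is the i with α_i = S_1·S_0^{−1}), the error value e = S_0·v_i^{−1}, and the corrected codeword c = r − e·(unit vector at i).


S = (6, 7, 10), error at position 5, error magnitude e = 4, c = [9, 3, 0, 10, 5].

Step 1: column multipliers v_i = (∏_{j≠i}(α_i − α_j))^{−1} mod 11.
  i = 1 (α = 4): (4−8)(4−10)(4−7)(4−3) = (−4)·(−6)·(−3)·1 = −72 ≡ 5, so v_1 = 5^{−1} = 9 (mod 11).
  i = 2 (α = 8): (8−4)(8−10)(8−7)(8−3) = 4·(−2)·1·5 = −40 ≡ 4, so v_2 = 4^{−1} = 3 (mod 11).
  i = 3 (α = 10): (10−4)(10−8)(10−7)(10−3) = 6·2·3·7 = 252 ≡ 10, so v_3 = 10^{−1} = 10 (mod 11).
  i = 4 (α = 7): (7−4)(7−8)(7−10)(7−3) = 3·(−1)·(−3)·4 = 36 ≡ 3, so v_4 = 3^{−1} = 4 (mod 11).
  i = 5 (α = 3): (3−4)(3−8)(3−10)(3−7) = (−1)·(−5)·(−7)·(−4) = 140 ≡ 8, so v_5 = 8^{−1} = 7 (mod 11).
  v = [9, 3, 10, 4, 7].
Step 2: syndromes of r = [9, 3, 0, 10, 9] (all sums mod 11).
  S_0 = Σ v_i r_i = 9·9 + 3·3 + 10·0 + 4·10 + 7·9 = 193 ≡ 6.
  S_1 = Σ v_i α_i r_i = 9·4·9 + 3·8·3 + 10·10·0 + 4·7·10 + 7·3·9 = 865 ≡ 7.
  α_i^2 mod 11 = [5, 9, 1, 5, 9].
  S_2 = Σ v_i α_i^2 r_i = 9·5·9 + 3·9·3 + 10·1·0 + 4·5·10 + 7·9·9 = 1253 ≡ 10.
  S = (6, 7, 10) ≠ 0, so r is not a codeword (an error is present).
Step 3: locate the error. For a single error e at position i, S_ℓ = v_i·e·α_i^ℓ, so α_err = S_1/S_0.
  S_0^{−1} = 6^{−1} = 2 (mod 11), so α_err = 7·2 = 14 ≡ 3 = α_5. Error position i = 5.
  Consistency check: S_2/S_1 = 10·8 = 80 ≡ 3 = α_err ✓ (single-error assumption holds).
Step 4: error magnitude e = S_0/v_5 = S_0·∏_{j≠5}(α_5 − α_j) = 6·8 = 48 ≡ 4 (mod 11).
Step 5: correct position 5: c_5 = r_5 − e = 9 − 4 ≡ 5 (mod 11). Hence c = [9, 3, 0, 10, 5].
  Check: interpolating c through the α_i gives m(x) = 4 + 4·x (degree < 2) with m(α_i) = c_i for every i, so c is indeed a codeword.


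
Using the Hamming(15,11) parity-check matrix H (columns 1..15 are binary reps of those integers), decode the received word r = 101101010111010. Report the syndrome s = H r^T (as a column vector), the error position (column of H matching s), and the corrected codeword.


s = (1, 0, 1, 1)^T, error position = 11, corrected codeword c = 101101010101010

Compute s = H r^T mod 2 one row at a time:
  s_1 = 1 + 0 + 1 + 1 + 1 + 0 + 1 + 0 = 5 ≡ 1 (mod 2).
  s_2 = 1 + 0 + 1 + 0 + 1 + 0 + 1 + 0 = 4 ≡ 0 (mod 2).
  s_3 = 0 + 1 + 1 + 0 + 1 + 1 + 1 + 0 = 5 ≡ 1 (mod 2).
  s_4 = 1 + 1 + 0 + 0 + 0 + 1 + 0 + 0 = 3 ≡ 1 (mod 2).
s = (1, 0, 1, 1)^T — this equals column 11 of H (binary 1011), so error is at position 11.
Correct: flip bit 11 of r = 101101010111010 to get c = 101101010101010.


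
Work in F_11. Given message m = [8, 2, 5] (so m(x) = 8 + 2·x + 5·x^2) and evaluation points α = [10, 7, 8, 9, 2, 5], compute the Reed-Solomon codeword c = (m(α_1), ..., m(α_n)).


c = [0, 3, 3, 2, 10, 0]

Message polynomial: m(x) = 8 + 2·x + 5·x^2 (mod 11).
For each evaluation point α_i, compute m(α_i) mod 11:
  α_1 = 10: Horner steps 5 → 8 → 0, so m(10) = 0.
  α_2 = 7: Horner steps 5 → 4 → 3, so m(7) = 3.
  α_3 = 8: Horner steps 5 → 9 → 3, so m(8) = 3.
  α_4 = 9: Horner steps 5 → 3 → 2, so m(9) = 2.
  α_5 = 2: Horner steps 5 → 1 → 10, so m(2) = 10.
  α_6 = 5: Horner steps 5 → 5 → 0, so m(5) = 0.
Codeword c = [0, 3, 3, 2, 10, 0] ∈ F_11^6.


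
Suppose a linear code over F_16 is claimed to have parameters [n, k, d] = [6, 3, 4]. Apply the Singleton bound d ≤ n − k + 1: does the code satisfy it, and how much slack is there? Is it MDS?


Singleton RHS = n − k + 1 = 4, slack = 0, bound satisfied, MDS.

Singleton bound: d ≤ n − k + 1.
Here n = 6, k = 3, so n − k + 1 = 4.
Given d = 4, check d ≤ 4: YES.
Slack = (n − k + 1) − d = 0.
The code is MDS (slack = 0).
Description: the claimed parameters are [6, 3, 4]_16; such a code would be MDS (meets Singleton bound).


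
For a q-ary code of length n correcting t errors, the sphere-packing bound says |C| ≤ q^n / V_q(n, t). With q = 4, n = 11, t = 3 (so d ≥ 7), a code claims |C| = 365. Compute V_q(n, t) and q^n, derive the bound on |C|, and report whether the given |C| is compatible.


V_q(n, t) = 4984, q^n = 4194304, Hamming bound = 841, |C| = 365 ≤ bound (satisfied).

Step 1: Compute V_q(n, t) = Σ_{j=0}^3 C(n, j) (q−1)^j.
  j = 0: C(11,0)·(3)^0 = 1·1 = 1.
  j = 1: C(11,1)·(3)^1 = 11·3 = 33.
  j = 2: C(11,2)·(3)^2 = 55·9 = 495.
  j = 3: C(11,3)·(3)^3 = 165·27 = 4455.
  V_q(n, t) = 1 + 33 + 495 + 4455 = 4984.
Step 2: q^n = 4^11 = 4194304.
Step 3: Hamming bound ⌊q^n / V_q(n,t)⌋ = ⌊4194304/4984⌋ = 841.
Step 4: Compare |C| = 365 to 841: satisfied.
The claimed |C| lies below the Hamming bound.


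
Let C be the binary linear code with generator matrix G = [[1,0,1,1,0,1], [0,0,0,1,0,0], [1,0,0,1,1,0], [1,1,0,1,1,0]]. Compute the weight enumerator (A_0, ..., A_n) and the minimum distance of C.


Weight distribution: A_0 = 1, A_1 = 2, A_2 = 2, A_3 = 4, A_4 = 5, A_5 = 2. Minimum distance d = 1.

Enumerate all 2^4 = 16 messages m ∈ F_2^4.
For each, compute codeword c = mG in F_2^6, then tally its weight.
  m = 0000 → c = 000000, weight = 0.
  m = 1000 → c = 101101, weight = 4.
  m = 0100 → c = 000100, weight = 1.
  m = 1100 → c = 101001, weight = 3.
  m = 0010 → c = 100110, weight = 3.
  m = 1010 → c = 001011, weight = 3.
  m = 0110 → c = 100010, weight = 2.
  m = 1110 → c = 001111, weight = 4.
  m = 0001 → c = 110110, weight = 4.
  m = 1001 → c = 011011, weight = 4.
  m = 0101 → c = 110010, weight = 3.
  m = 1101 → c = 011111, weight = 5.
  m = 0011 → c = 010000, weight = 1.
  m = 1011 → c = 111101, weight = 5.
  m = 0111 → c = 010100, weight = 2.
  m = 1111 → c = 111001, weight = 4.
Tally weights:
  weight 0: 1 codewords.
  weight 1: 2 codewords.
  weight 2: 2 codewords.
  weight 3: 4 codewords.
  weight 4: 5 codewords.
  weight 5: 2 codewords.
Minimum distance d = smallest w > 0 with A_w > 0 = 1.
Sanity: Σ A_w = 16 = 2^4 = 16 ✓.


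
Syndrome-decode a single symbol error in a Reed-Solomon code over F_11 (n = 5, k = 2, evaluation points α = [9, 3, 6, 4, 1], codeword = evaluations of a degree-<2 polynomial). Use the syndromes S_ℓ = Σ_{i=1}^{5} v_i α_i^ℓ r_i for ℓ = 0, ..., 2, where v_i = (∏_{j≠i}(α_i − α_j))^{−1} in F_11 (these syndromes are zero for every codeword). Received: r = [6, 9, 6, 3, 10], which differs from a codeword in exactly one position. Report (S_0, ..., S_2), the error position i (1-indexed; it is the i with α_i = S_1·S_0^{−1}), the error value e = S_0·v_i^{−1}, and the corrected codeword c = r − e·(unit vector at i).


S = (9, 10, 5), error at position 3, error magnitude e = 4, c = [6, 9, 2, 3, 10].

Step 1: column multipliers v_i = (∏_{j≠i}(α_i − α_j))^{−1} mod 11.
  i = 1 (α = 9): (9−3)(9−6)(9−4)(9−1) = 6·3·5·8 = 720 ≡ 5, so v_1 = 5^{−1} = 9 (mod 11).
  i = 2 (α = 3): (3−9)(3−6)(3−4)(3−1) = (−6)·(−3)·(−1)·2 = −36 ≡ 8, so v_2 = 8^{−1} = 7 (mod 11).
  i = 3 (α = 6): (6−9)(6−3)(6−4)(6−1) = (−3)·3·2·5 = −90 ≡ 9, so v_3 = 9^{−1} = 5 (mod 11).
  i = 4 (α = 4): (4−9)(4−3)(4−6)(4−1) = (−5)·1·(−2)·3 = 30 ≡ 8, so v_4 = 8^{−1} = 7 (mod 11).
  i = 5 (α = 1): (1−9)(1−3)(1−6)(1−4) = (−8)·(−2)·(−5)·(−3) = 240 ≡ 9, so v_5 = 9^{−1} = 5 (mod 11).
  v = [9, 7, 5, 7, 5].
Step 2: syndromes of r = [6, 9, 6, 3, 10] (all sums mod 11).
  S_0 = Σ v_i r_i = 9·6 + 7·9 + 5·6 + 7·3 + 5·10 = 218 ≡ 9.
  S_1 = Σ v_i α_i r_i = 9·9·6 + 7·3·9 + 5·6·6 + 7·4·3 + 5·1·10 = 989 ≡ 10.
  α_i^2 mod 11 = [4, 9, 3, 5, 1].
  S_2 = Σ v_i α_i^2 r_i = 9·4·6 + 7·9·9 + 5·3·6 + 7·5·3 + 5·1·10 = 1028 ≡ 5.
  S = (9, 10, 5) ≠ 0, so r is not a codeword (an error is present).
Step 3: locate the error. For a single error e at position i, S_ℓ = v_i·e·α_i^ℓ, so α_err = S_1/S_0.
  S_0^{−1} = 9^{−1} = 5 (mod 11), so α_err = 10·5 = 50 ≡ 6 = α_3. Error position i = 3.
  Consistency check: S_2/S_1 = 5·10 = 50 ≡ 6 = α_err ✓ (single-error assumption holds).
Step 4: error magnitude e = S_0/v_3 = S_0·∏_{j≠3}(α_3 − α_j) = 9·9 = 81 ≡ 4 (mod 11).
Step 5: correct position 3: c_3 = r_3 − e = 6 − 4 ≡ 2 (mod 11). Hence c = [6, 9, 2, 3, 10].
  Check: interpolating c through the α_i gives m(x) = 5 + 5·x (degree < 2) with m(α_i) = c_i for every i, so c is indeed a codeword.


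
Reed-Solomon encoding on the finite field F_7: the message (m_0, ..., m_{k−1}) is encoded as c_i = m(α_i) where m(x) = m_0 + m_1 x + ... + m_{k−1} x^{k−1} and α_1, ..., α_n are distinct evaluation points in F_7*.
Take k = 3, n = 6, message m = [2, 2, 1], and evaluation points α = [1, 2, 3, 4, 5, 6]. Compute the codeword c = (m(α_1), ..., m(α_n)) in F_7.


c = [5, 3, 3, 5, 2, 1]

Message polynomial: m(x) = 2 + 2·x + 1·x^2 (mod 7).
For each evaluation point α_i, compute m(α_i) mod 7:
  α_1 = 1: Horner steps 1 → 3 → 5, so m(1) = 5.
  α_2 = 2: Horner steps 1 → 4 → 3, so m(2) = 3.
  α_3 = 3: Horner steps 1 → 5 → 3, so m(3) = 3.
  α_4 = 4: Horner steps 1 → 6 → 5, so m(4) = 5.
  α_5 = 5: Horner steps 1 → 0 → 2, so m(5) = 2.
  α_6 = 6: Horner steps 1 → 1 → 1, so m(6) = 1.
Codeword c = [5, 3, 3, 5, 2, 1] ∈ F_7^6.


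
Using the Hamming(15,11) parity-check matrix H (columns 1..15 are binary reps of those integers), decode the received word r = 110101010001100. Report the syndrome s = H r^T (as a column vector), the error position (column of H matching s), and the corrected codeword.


s = (1, 0, 0, 0)^T, error position = 8, corrected codeword c = 110101000001100

Compute s = H r^T mod 2 one row at a time:
  s_1 = 1 + 0 + 0 + 0 + 1 + 1 + 0 + 0 = 3 ≡ 1 (mod 2).
  s_2 = 1 + 0 + 1 + 0 + 1 + 1 + 0 + 0 = 4 ≡ 0 (mod 2).
  s_3 = 1 + 0 + 1 + 0 + 0 + 0 + 0 + 0 = 2 ≡ 0 (mod 2).
  s_4 = 1 + 0 + 0 + 0 + 0 + 0 + 1 + 0 = 2 ≡ 0 (mod 2).
s = (1, 0, 0, 0)^T — this equals column 8 of H (binary 1000), so error is at position 8.
Correct: flip bit 8 of r = 110101010001100 to get c = 110101000001100.


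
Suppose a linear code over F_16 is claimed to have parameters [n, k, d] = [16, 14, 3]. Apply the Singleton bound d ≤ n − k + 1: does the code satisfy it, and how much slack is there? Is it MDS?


Singleton RHS = n − k + 1 = 3, slack = 0, bound satisfied, MDS.

Singleton bound: d ≤ n − k + 1.
Here n = 16, k = 14, so n − k + 1 = 3.
Given d = 3, check d ≤ 3: YES.
Slack = (n − k + 1) − d = 0.
The code is MDS (slack = 0).
Description: the claimed parameters are [16, 14, 3]_16; such a code would be MDS (meets Singleton bound).


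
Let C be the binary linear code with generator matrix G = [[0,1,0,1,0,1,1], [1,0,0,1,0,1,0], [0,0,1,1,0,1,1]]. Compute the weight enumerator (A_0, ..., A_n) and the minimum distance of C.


Weight distribution: A_0 = 1, A_2 = 1, A_3 = 3, A_4 = 2, A_5 = 1. Minimum distance d = 2.

Enumerate all 2^3 = 8 messages m ∈ F_2^3.
For each, compute codeword c = mG in F_2^7, then tally its weight.
  m = 000 → c = 0000000, weight = 0.
  m = 100 → c = 0101011, weight = 4.
  m = 010 → c = 1001010, weight = 3.
  m = 110 → c = 1100001, weight = 3.
  m = 001 → c = 0011011, weight = 4.
  m = 101 → c = 0110000, weight = 2.
  m = 011 → c = 1010001, weight = 3.
  m = 111 → c = 1111010, weight = 5.
Tally weights:
  weight 0: 1 codewords.
  weight 2: 1 codewords.
  weight 3: 3 codewords.
  weight 4: 2 codewords.
  weight 5: 1 codewords.
Minimum distance d = smallest w > 0 with A_w > 0 = 2.
Sanity: Σ A_w = 8 = 2^3 = 8 ✓.


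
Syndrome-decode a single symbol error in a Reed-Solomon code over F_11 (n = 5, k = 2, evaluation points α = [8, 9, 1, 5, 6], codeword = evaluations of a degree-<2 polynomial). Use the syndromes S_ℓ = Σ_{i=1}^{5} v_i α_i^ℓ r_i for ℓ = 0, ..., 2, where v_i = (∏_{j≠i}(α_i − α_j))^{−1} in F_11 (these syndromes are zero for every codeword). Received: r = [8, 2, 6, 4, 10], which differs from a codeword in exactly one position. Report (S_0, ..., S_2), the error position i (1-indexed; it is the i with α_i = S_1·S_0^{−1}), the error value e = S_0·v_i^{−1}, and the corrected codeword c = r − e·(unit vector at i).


S = (7, 9, 10), error at position 5, error magnitude e = 1, c = [8, 2, 6, 4, 9].

Step 1: column multipliers v_i = (∏_{j≠i}(α_i − α_j))^{−1} mod 11.
  i = 1 (α = 8): (8−9)(8−1)(8−5)(8−6) = (−1)·7·3·2 = −42 ≡ 2, so v_1 = 2^{−1} = 6 (mod 11).
  i = 2 (α = 9): (9−8)(9−1)(9−5)(9−6) = 1·8·4·3 = 96 ≡ 8, so v_2 = 8^{−1} = 7 (mod 11).
  i = 3 (α = 1): (1−8)(1−9)(1−5)(1−6) = (−7)·(−8)·(−4)·(−5) = 1120 ≡ 9, so v_3 = 9^{−1} = 5 (mod 11).
  i = 4 (α = 5): (5−8)(5−9)(5−1)(5−6) = (−3)·(−4)·4·(−1) = −48 ≡ 7, so v_4 = 7^{−1} = 8 (mod 11).
  i = 5 (α = 6): (6−8)(6−9)(6−1)(6−5) = (−2)·(−3)·5·1 = 30 ≡ 8, so v_5 = 8^{−1} = 7 (mod 11).
  v = [6, 7, 5, 8, 7].
Step 2: syndromes of r = [8, 2, 6, 4, 10] (all sums mod 11).
  S_0 = Σ v_i r_i = 6·8 + 7·2 + 5·6 + 8·4 + 7·10 = 194 ≡ 7.
  S_1 = Σ v_i α_i r_i = 6·8·8 + 7·9·2 + 5·1·6 + 8·5·4 + 7·6·10 = 1120 ≡ 9.
  α_i^2 mod 11 = [9, 4, 1, 3, 3].
  S_2 = Σ v_i α_i^2 r_i = 6·9·8 + 7·4·2 + 5·1·6 + 8·3·4 + 7·3·10 = 824 ≡ 10.
  S = (7, 9, 10) ≠ 0, so r is not a codeword (an error is present).
Step 3: locate the error. For a single error e at position i, S_ℓ = v_i·e·α_i^ℓ, so α_err = S_1/S_0.
  S_0^{−1} = 7^{−1} = 8 (mod 11), so α_err = 9·8 = 72 ≡ 6 = α_5. Error position i = 5.
  Consistency check: S_2/S_1 = 10·5 = 50 ≡ 6 = α_err ✓ (single-error assumption holds).
Step 4: error magnitude e = S_0/v_5 = S_0·∏_{j≠5}(α_5 − α_j) = 7·8 = 56 ≡ 1 (mod 11).
Step 5: correct position 5: c_5 = r_5 − e = 10 − 1 ≡ 9 (mod 11). Hence c = [8, 2, 6, 4, 9].
  Check: interpolating c through the α_i gives m(x) = 1 + 5·x (degree < 2) with m(α_i) = c_i for every i, so c is indeed a codeword.


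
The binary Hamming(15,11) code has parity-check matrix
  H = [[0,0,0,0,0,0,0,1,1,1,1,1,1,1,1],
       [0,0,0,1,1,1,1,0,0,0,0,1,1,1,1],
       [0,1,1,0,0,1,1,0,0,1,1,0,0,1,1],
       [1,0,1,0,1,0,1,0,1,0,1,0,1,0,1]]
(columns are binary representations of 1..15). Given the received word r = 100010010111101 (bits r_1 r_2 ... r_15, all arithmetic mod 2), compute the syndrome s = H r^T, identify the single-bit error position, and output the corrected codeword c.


s = (0, 0, 1, 1)^T, error position = 3, corrected codeword c = 101010010111101

Compute s = H r^T mod 2 one row at a time:
  s_1 = 1 + 0 + 1 + 1 + 1 + 1 + 0 + 1 = 6 ≡ 0 (mod 2).
  s_2 = 0 + 1 + 0 + 0 + 1 + 1 + 0 + 1 = 4 ≡ 0 (mod 2).
  s_3 = 0 + 0 + 0 + 0 + 1 + 1 + 0 + 1 = 3 ≡ 1 (mod 2).
  s_4 = 1 + 0 + 1 + 0 + 0 + 1 + 1 + 1 = 5 ≡ 1 (mod 2).
s = (0, 0, 1, 1)^T — this equals column 3 of H (binary 0011), so error is at position 3.
Correct: flip bit 3 of r = 100010010111101 to get c = 101010010111101.


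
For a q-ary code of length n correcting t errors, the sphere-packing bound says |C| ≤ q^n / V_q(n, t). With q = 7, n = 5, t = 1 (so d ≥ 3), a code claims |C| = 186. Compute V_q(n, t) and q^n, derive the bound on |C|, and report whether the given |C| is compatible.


V_q(n, t) = 31, q^n = 16807, Hamming bound = 542, |C| = 186 ≤ bound (satisfied).

Step 1: Compute V_q(n, t) = Σ_{j=0}^1 C(n, j) (q−1)^j.
  j = 0: C(5,0)·(6)^0 = 1·1 = 1.
  j = 1: C(5,1)·(6)^1 = 5·6 = 30.
  V_q(n, t) = 1 + 30 = 31.
Step 2: q^n = 7^5 = 16807.
Step 3: Hamming bound ⌊q^n / V_q(n,t)⌋ = ⌊16807/31⌋ = 542.
Step 4: Compare |C| = 186 to 542: satisfied.
The claimed |C| lies below the Hamming bound.


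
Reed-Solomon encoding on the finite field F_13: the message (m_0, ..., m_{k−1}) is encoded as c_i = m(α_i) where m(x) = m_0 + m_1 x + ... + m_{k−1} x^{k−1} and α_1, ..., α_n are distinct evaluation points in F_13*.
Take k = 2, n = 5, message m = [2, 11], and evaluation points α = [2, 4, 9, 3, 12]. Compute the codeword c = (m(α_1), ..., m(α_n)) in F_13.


c = [11, 7, 10, 9, 4]

Message polynomial: m(x) = 2 + 11·x (mod 13).
For each evaluation point α_i, compute m(α_i) mod 13:
  α_1 = 2: Horner steps 11 → 11, so m(2) = 11.
  α_2 = 4: Horner steps 11 → 7, so m(4) = 7.
  α_3 = 9: Horner steps 11 → 10, so m(9) = 10.
  α_4 = 3: Horner steps 11 → 9, so m(3) = 9.
  α_5 = 12: Horner steps 11 → 4, so m(12) = 4.
Codeword c = [11, 7, 10, 9, 4] ∈ F_13^5.


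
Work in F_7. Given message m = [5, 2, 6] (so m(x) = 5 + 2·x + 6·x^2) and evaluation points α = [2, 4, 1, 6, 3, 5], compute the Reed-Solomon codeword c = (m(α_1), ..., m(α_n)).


c = [5, 4, 6, 2, 2, 4]

Message polynomial: m(x) = 5 + 2·x + 6·x^2 (mod 7).
For each evaluation point α_i, compute m(α_i) mod 7:
  α_1 = 2: Horner steps 6 → 0 → 5, so m(2) = 5.
  α_2 = 4: Horner steps 6 → 5 → 4, so m(4) = 4.
  α_3 = 1: Horner steps 6 → 1 → 6, so m(1) = 6.
  α_4 = 6: Horner steps 6 → 3 → 2, so m(6) = 2.
  α_5 = 3: Horner steps 6 → 6 → 2, so m(3) = 2.
  α_6 = 5: Horner steps 6 → 4 → 4, so m(5) = 4.
Codeword c = [5, 4, 6, 2, 2, 4] ∈ F_7^6.


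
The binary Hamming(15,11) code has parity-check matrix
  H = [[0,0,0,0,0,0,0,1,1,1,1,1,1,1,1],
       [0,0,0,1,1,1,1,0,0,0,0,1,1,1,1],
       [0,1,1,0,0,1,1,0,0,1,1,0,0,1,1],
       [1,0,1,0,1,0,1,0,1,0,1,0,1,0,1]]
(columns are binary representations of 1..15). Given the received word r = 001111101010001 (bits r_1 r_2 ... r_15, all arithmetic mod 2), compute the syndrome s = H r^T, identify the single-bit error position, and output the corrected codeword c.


s = (1, 1, 1, 0)^T, error position = 14, corrected codeword c = 001111101010011

Compute s = H r^T mod 2 one row at a time:
  s_1 = 0 + 1 + 0 + 1 + 0 + 0 + 0 + 1 = 3 ≡ 1 (mod 2).
  s_2 = 1 + 1 + 1 + 1 + 0 + 0 + 0 + 1 = 5 ≡ 1 (mod 2).
  s_3 = 0 + 1 + 1 + 1 + 0 + 1 + 0 + 1 = 5 ≡ 1 (mod 2).
  s_4 = 0 + 1 + 1 + 1 + 1 + 1 + 0 + 1 = 6 ≡ 0 (mod 2).
s = (1, 1, 1, 0)^T — this equals column 14 of H (binary 1110), so error is at position 14.
Correct: flip bit 14 of r = 001111101010001 to get c = 001111101010011.


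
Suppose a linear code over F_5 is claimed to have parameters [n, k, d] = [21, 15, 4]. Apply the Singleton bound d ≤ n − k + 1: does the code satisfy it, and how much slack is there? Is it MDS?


Singleton RHS = n − k + 1 = 7, slack = 3, bound satisfied, not MDS.

Singleton bound: d ≤ n − k + 1.
Here n = 21, k = 15, so n − k + 1 = 7.
Given d = 4, check d ≤ 7: YES.
Slack = (n − k + 1) − d = 3.
The code is NOT MDS (slack = 3 > 0).
Description: the claimed parameters are [21, 15, 4]_5; such a code would be non-MDS.


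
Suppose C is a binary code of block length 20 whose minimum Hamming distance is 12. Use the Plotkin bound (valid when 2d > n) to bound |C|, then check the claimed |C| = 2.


Plotkin bound M ≤ 6; given |C| = 2 ≤ bound (satisfied).

Check applicability: 2d = 24, n = 20.
2d − n = 4 > 0, so Plotkin applies.
Compute d/(2d−n) = 12/4 ≈ 3.0000.
⌊d/(2d−n)⌋ = 3.
Plotkin bound: M ≤ 2·3 = 6.
Given |C| = 2, check: satisfied.
This |C| is below the Plotkin bound.


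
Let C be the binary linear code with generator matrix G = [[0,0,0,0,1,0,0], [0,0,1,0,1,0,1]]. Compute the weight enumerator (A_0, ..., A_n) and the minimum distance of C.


Weight distribution: A_0 = 1, A_1 = 1, A_2 = 1, A_3 = 1. Minimum distance d = 1.

Enumerate all 2^2 = 4 messages m ∈ F_2^2.
For each, compute codeword c = mG in F_2^7, then tally its weight.
  m = 00 → c = 0000000, weight = 0.
  m = 10 → c = 0000100, weight = 1.
  m = 01 → c = 0010101, weight = 3.
  m = 11 → c = 0010001, weight = 2.
Tally weights:
  weight 0: 1 codewords.
  weight 1: 1 codewords.
  weight 2: 1 codewords.
  weight 3: 1 codewords.
Minimum distance d = smallest w > 0 with A_w > 0 = 1.
Sanity: Σ A_w = 4 = 2^2 = 4 ✓.


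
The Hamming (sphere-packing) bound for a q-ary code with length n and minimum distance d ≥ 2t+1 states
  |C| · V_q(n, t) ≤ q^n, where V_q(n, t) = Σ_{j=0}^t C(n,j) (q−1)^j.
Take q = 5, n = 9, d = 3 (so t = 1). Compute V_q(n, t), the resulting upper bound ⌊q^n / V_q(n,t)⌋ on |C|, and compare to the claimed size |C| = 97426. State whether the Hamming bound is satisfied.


V_q(n, t) = 37, q^n = 1953125, Hamming bound = 52787, |C| = 97426 > bound (violated).

Step 1: Compute V_q(n, t) = Σ_{j=0}^1 C(n, j) (q−1)^j.
  j = 0: C(9,0)·(4)^0 = 1·1 = 1.
  j = 1: C(9,1)·(4)^1 = 9·4 = 36.
  V_q(n, t) = 1 + 36 = 37.
Step 2: q^n = 5^9 = 1953125.
Step 3: Hamming bound ⌊q^n / V_q(n,t)⌋ = ⌊1953125/37⌋ = 52787.
Step 4: Compare |C| = 97426 to 52787: violated.
The claimed |C| lies above the Hamming bound, so no 5-ary code of length 9 with d ≥ 3 can have 97426 codewords.


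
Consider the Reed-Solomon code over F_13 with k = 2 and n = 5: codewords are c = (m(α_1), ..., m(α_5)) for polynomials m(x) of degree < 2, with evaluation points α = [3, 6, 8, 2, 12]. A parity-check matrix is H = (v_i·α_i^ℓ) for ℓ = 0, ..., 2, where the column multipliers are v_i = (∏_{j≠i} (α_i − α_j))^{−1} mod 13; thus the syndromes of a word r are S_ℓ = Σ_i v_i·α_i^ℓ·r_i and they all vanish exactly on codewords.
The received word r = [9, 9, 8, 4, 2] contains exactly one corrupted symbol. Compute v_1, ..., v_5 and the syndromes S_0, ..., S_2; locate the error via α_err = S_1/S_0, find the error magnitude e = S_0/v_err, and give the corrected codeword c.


S = (11, 1, 6), error at position 2, error magnitude e = 11, c = [9, 11, 8, 4, 2].

Step 1: column multipliers v_i = (∏_{j≠i}(α_i − α_j))^{−1} mod 13.
  i = 1 (α = 3): (3−6)(3−8)(3−2)(3−12) = (−3)·(−5)·1·(−9) = −135 ≡ 8, so v_1 = 8^{−1} = 5 (mod 13).
  i = 2 (α = 6): (6−3)(6−8)(6−2)(6−12) = 3·(−2)·4·(−6) = 144 ≡ 1, so v_2 = 1^{−1} = 1 (mod 13).
  i = 3 (α = 8): (8−3)(8−6)(8−2)(8−12) = 5·2·6·(−4) = −240 ≡ 7, so v_3 = 7^{−1} = 2 (mod 13).
  i = 4 (α = 2): (2−3)(2−6)(2−8)(2−12) = (−1)·(−4)·(−6)·(−10) = 240 ≡ 6, so v_4 = 6^{−1} = 11 (mod 13).
  i = 5 (α = 12): (12−3)(12−6)(12−8)(12−2) = 9·6·4·10 = 2160 ≡ 2, so v_5 = 2^{−1} = 7 (mod 13).
  v = [5, 1, 2, 11, 7].
Step 2: syndromes of r = [9, 9, 8, 4, 2] (all sums mod 13).
  S_0 = Σ v_i r_i = 5·9 + 1·9 + 2·8 + 11·4 + 7·2 = 128 ≡ 11.
  S_1 = Σ v_i α_i r_i = 5·3·9 + 1·6·9 + 2·8·8 + 11·2·4 + 7·12·2 = 573 ≡ 1.
  α_i^2 mod 13 = [9, 10, 12, 4, 1].
  S_2 = Σ v_i α_i^2 r_i = 5·9·9 + 1·10·9 + 2·12·8 + 11·4·4 + 7·1·2 = 877 ≡ 6.
  S = (11, 1, 6) ≠ 0, so r is not a codeword (an error is present).
Step 3: locate the error. For a single error e at position i, S_ℓ = v_i·e·α_i^ℓ, so α_err = S_1/S_0.
  S_0^{−1} = 11^{−1} = 6 (mod 13), so α_err = 1·6 = 6 ≡ 6 = α_2. Error position i = 2.
  Consistency check: S_2/S_1 = 6·1 = 6 ≡ 6 = α_err ✓ (single-error assumption holds).
Step 4: error magnitude e = S_0/v_2 = S_0·∏_{j≠2}(α_2 − α_j) = 11·1 = 11 ≡ 11 (mod 13).
Step 5: correct position 2: c_2 = r_2 − e = 9 − 11 ≡ 11 (mod 13). Hence c = [9, 11, 8, 4, 2].
  Check: interpolating c through the α_i gives m(x) = 7 + 5·x (degree < 2) with m(α_i) = c_i for every i, so c is indeed a codeword.


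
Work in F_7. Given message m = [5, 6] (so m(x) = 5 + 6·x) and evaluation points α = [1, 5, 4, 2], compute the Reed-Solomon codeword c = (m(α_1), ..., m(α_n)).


c = [4, 0, 1, 3]

Message polynomial: m(x) = 5 + 6·x (mod 7).
For each evaluation point α_i, compute m(α_i) mod 7:
  α_1 = 1: Horner steps 6 → 4, so m(1) = 4.
  α_2 = 5: Horner steps 6 → 0, so m(5) = 0.
  α_3 = 4: Horner steps 6 → 1, so m(4) = 1.
  α_4 = 2: Horner steps 6 → 3, so m(2) = 3.
Codeword c = [4, 0, 1, 3] ∈ F_7^4.


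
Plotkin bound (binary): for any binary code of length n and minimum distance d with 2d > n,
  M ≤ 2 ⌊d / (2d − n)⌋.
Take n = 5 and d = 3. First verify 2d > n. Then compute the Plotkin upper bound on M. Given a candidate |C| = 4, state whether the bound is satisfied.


Plotkin bound M ≤ 6; given |C| = 4 ≤ bound (satisfied).

Check applicability: 2d = 6, n = 5.
2d − n = 1 > 0, so Plotkin applies.
Compute d/(2d−n) = 3/1 ≈ 3.0000.
⌊d/(2d−n)⌋ = 3.
Plotkin bound: M ≤ 2·3 = 6.
Given |C| = 4, check: satisfied.
This |C| is below the Plotkin bound.


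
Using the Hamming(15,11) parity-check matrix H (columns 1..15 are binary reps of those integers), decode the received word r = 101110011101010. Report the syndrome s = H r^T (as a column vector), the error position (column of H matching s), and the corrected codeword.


s = (1, 0, 1, 0)^T, error position = 10, corrected codeword c = 101110011001010

Compute s = H r^T mod 2 one row at a time:
  s_1 = 1 + 1 + 1 + 0 + 1 + 0 + 1 + 0 = 5 ≡ 1 (mod 2).
  s_2 = 1 + 1 + 0 + 0 + 1 + 0 + 1 + 0 = 4 ≡ 0 (mod 2).
  s_3 = 0 + 1 + 0 + 0 + 1 + 0 + 1 + 0 = 3 ≡ 1 (mod 2).
  s_4 = 1 + 1 + 1 + 0 + 1 + 0 + 0 + 0 = 4 ≡ 0 (mod 2).
s = (1, 0, 1, 0)^T — this equals column 10 of H (binary 1010), so error is at position 10.
Correct: flip bit 10 of r = 101110011101010 to get c = 101110011001010.


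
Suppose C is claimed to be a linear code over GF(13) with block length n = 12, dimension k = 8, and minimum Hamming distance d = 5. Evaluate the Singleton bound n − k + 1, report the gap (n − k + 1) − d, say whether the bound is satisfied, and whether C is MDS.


Singleton RHS = n − k + 1 = 5, slack = 0, bound satisfied, MDS.

Singleton bound: d ≤ n − k + 1.
Here n = 12, k = 8, so n − k + 1 = 5.
Given d = 5, check d ≤ 5: YES.
Slack = (n − k + 1) − d = 0.
The code is MDS (slack = 0).
Description: the claimed parameters are [12, 8, 5]_13; such a code would be MDS (meets Singleton bound).


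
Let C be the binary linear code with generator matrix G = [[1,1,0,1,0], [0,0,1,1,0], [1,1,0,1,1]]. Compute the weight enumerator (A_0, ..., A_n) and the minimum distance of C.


Weight distribution: A_0 = 1, A_1 = 1, A_2 = 1, A_3 = 3, A_4 = 2. Minimum distance d = 1.

Enumerate all 2^3 = 8 messages m ∈ F_2^3.
For each, compute codeword c = mG in F_2^5, then tally its weight.
  m = 000 → c = 00000, weight = 0.
  m = 100 → c = 11010, weight = 3.
  m = 010 → c = 00110, weight = 2.
  m = 110 → c = 11100, weight = 3.
  m = 001 → c = 11011, weight = 4.
  m = 101 → c = 00001, weight = 1.
  m = 011 → c = 11101, weight = 4.
  m = 111 → c = 00111, weight = 3.
Tally weights:
  weight 0: 1 codewords.
  weight 1: 1 codewords.
  weight 2: 1 codewords.
  weight 3: 3 codewords.
  weight 4: 2 codewords.
Minimum distance d = smallest w > 0 with A_w > 0 = 1.
Sanity: Σ A_w = 8 = 2^3 = 8 ✓.


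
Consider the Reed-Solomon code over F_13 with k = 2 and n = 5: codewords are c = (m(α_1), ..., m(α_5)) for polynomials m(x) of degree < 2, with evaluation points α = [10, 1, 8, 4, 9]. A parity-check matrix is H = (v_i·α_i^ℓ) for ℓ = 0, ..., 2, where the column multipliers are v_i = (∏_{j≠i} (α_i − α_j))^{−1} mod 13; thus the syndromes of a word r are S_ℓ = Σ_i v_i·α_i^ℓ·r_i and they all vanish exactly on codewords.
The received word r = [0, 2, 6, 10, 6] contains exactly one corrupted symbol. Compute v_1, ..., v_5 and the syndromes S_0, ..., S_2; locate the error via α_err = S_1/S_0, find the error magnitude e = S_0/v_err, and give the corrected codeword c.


S = (5, 1, 8), error at position 3, error magnitude e = 7, c = [0, 2, 12, 10, 6].

Step 1: column multipliers v_i = (∏_{j≠i}(α_i − α_j))^{−1} mod 13.
  i = 1 (α = 10): (10−1)(10−8)(10−4)(10−9) = 9·2·6·1 = 108 ≡ 4, so v_1 = 4^{−1} = 10 (mod 13).
  i = 2 (α = 1): (1−10)(1−8)(1−4)(1−9) = (−9)·(−7)·(−3)·(−8) = 1512 ≡ 4, so v_2 = 4^{−1} = 10 (mod 13).
  i = 3 (α = 8): (8−10)(8−1)(8−4)(8−9) = (−2)·7·4·(−1) = 56 ≡ 4, so v_3 = 4^{−1} = 10 (mod 13).
  i = 4 (α = 4): (4−10)(4−1)(4−8)(4−9) = (−6)·3·(−4)·(−5) = −360 ≡ 4, so v_4 = 4^{−1} = 10 (mod 13).
  i = 5 (α = 9): (9−10)(9−1)(9−8)(9−4) = (−1)·8·1·5 = −40 ≡ 12, so v_5 = 12^{−1} = 12 (mod 13).
  v = [10, 10, 10, 10, 12].
Step 2: syndromes of r = [0, 2, 6, 10, 6] (all sums mod 13).
  S_0 = Σ v_i r_i = 10·0 + 10·2 + 10·6 + 10·10 + 12·6 = 252 ≡ 5.
  S_1 = Σ v_i α_i r_i = 10·10·0 + 10·1·2 + 10·8·6 + 10·4·10 + 12·9·6 = 1548 ≡ 1.
  α_i^2 mod 13 = [9, 1, 12, 3, 3].
  S_2 = Σ v_i α_i^2 r_i = 10·9·0 + 10·1·2 + 10·12·6 + 10·3·10 + 12·3·6 = 1256 ≡ 8.
  S = (5, 1, 8) ≠ 0, so r is not a codeword (an error is present).
Step 3: locate the error. For a single error e at position i, S_ℓ = v_i·e·α_i^ℓ, so α_err = S_1/S_0.
  S_0^{−1} = 5^{−1} = 8 (mod 13), so α_err = 1·8 = 8 ≡ 8 = α_3. Error position i = 3.
  Consistency check: S_2/S_1 = 8·1 = 8 ≡ 8 = α_err ✓ (single-error assumption holds).
Step 4: error magnitude e = S_0/v_3 = S_0·∏_{j≠3}(α_3 − α_j) = 5·4 = 20 ≡ 7 (mod 13).
Step 5: correct position 3: c_3 = r_3 − e = 6 − 7 ≡ 12 (mod 13). Hence c = [0, 2, 12, 10, 6].
  Check: interpolating c through the α_i gives m(x) = 8 + 7·x (degree < 2) with m(α_i) = c_i for every i, so c is indeed a codeword.


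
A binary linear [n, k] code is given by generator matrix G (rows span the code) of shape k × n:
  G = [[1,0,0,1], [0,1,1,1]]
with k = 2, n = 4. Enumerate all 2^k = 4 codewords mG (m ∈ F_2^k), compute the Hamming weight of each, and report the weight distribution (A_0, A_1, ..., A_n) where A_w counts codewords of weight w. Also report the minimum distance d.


Weight distribution: A_0 = 1, A_2 = 1, A_3 = 2. Minimum distance d = 2.

Enumerate all 2^2 = 4 messages m ∈ F_2^2.
For each, compute codeword c = mG in F_2^4, then tally its weight.
  m = 00 → c = 0000, weight = 0.
  m = 10 → c = 1001, weight = 2.
  m = 01 → c = 0111, weight = 3.
  m = 11 → c = 1110, weight = 3.
Tally weights:
  weight 0: 1 codewords.
  weight 2: 1 codewords.
  weight 3: 2 codewords.
Minimum distance d = smallest w > 0 with A_w > 0 = 2.
Sanity: Σ A_w = 4 = 2^2 = 4 ✓.


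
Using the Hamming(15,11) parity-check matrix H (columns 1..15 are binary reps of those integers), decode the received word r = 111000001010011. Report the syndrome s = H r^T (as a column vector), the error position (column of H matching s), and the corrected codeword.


s = (0, 0, 1, 1)^T, error position = 3, corrected codeword c = 110000001010011

Compute s = H r^T mod 2 one row at a time:
  s_1 = 0 + 1 + 0 + 1 + 0 + 0 + 1 + 1 = 4 ≡ 0 (mod 2).
  s_2 = 0 + 0 + 0 + 0 + 0 + 0 + 1 + 1 = 2 ≡ 0 (mod 2).
  s_3 = 1 + 1 + 0 + 0 + 0 + 1 + 1 + 1 = 5 ≡ 1 (mod 2).
  s_4 = 1 + 1 + 0 + 0 + 1 + 1 + 0 + 1 = 5 ≡ 1 (mod 2).
s = (0, 0, 1, 1)^T — this equals column 3 of H (binary 0011), so error is at position 3.
Correct: flip bit 3 of r = 111000001010011 to get c = 110000001010011.


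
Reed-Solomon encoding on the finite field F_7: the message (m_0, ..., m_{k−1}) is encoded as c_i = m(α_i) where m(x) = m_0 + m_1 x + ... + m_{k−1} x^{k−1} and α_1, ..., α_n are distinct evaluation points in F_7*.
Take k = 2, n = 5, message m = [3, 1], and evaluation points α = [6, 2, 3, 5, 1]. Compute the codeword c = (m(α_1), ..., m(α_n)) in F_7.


c = [2, 5, 6, 1, 4]

Message polynomial: m(x) = 3 + 1·x (mod 7).
For each evaluation point α_i, compute m(α_i) mod 7:
  α_1 = 6: Horner steps 1 → 2, so m(6) = 2.
  α_2 = 2: Horner steps 1 → 5, so m(2) = 5.
  α_3 = 3: Horner steps 1 → 6, so m(3) = 6.
  α_4 = 5: Horner steps 1 → 1, so m(5) = 1.
  α_5 = 1: Horner steps 1 → 4, so m(1) = 4.
Codeword c = [2, 5, 6, 1, 4] ∈ F_7^5.


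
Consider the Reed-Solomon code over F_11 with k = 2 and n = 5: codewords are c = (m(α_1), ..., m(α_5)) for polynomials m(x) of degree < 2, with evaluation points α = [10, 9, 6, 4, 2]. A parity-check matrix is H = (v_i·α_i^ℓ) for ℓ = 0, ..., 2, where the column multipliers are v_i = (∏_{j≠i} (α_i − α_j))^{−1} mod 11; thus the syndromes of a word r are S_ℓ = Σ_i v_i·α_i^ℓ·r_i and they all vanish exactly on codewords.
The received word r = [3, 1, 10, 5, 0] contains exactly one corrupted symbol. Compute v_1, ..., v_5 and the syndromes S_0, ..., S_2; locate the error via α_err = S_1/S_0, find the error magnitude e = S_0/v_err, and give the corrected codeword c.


S = (1, 10, 1), error at position 1, error magnitude e = 5, c = [9, 1, 10, 5, 0].

Step 1: column multipliers v_i = (∏_{j≠i}(α_i − α_j))^{−1} mod 11.
  i = 1 (α = 10): (10−9)(10−6)(10−4)(10−2) = 1·4·6·8 = 192 ≡ 5, so v_1 = 5^{−1} = 9 (mod 11).
  i = 2 (α = 9): (9−10)(9−6)(9−4)(9−2) = (−1)·3·5·7 = −105 ≡ 5, so v_2 = 5^{−1} = 9 (mod 11).
  i = 3 (α = 6): (6−10)(6−9)(6−4)(6−2) = (−4)·(−3)·2·4 = 96 ≡ 8, so v_3 = 8^{−1} = 7 (mod 11).
  i = 4 (α = 4): (4−10)(4−9)(4−6)(4−2) = (−6)·(−5)·(−2)·2 = −120 ≡ 1, so v_4 = 1^{−1} = 1 (mod 11).
  i = 5 (α = 2): (2−10)(2−9)(2−6)(2−4) = (−8)·(−7)·(−4)·(−2) = 448 ≡ 8, so v_5 = 8^{−1} = 7 (mod 11).
  v = [9, 9, 7, 1, 7].
Step 2: syndromes of r = [3, 1, 10, 5, 0] (all sums mod 11).
  S_0 = Σ v_i r_i = 9·3 + 9·1 + 7·10 + 1·5 + 7·0 = 111 ≡ 1.
  S_1 = Σ v_i α_i r_i = 9·10·3 + 9·9·1 + 7·6·10 + 1·4·5 + 7·2·0 = 791 ≡ 10.
  α_i^2 mod 11 = [1, 4, 3, 5, 4].
  S_2 = Σ v_i α_i^2 r_i = 9·1·3 + 9·4·1 + 7·3·10 + 1·5·5 + 7·4·0 = 298 ≡ 1.
  S = (1, 10, 1) ≠ 0, so r is not a codeword (an error is present).
Step 3: locate the error. For a single error e at position i, S_ℓ = v_i·e·α_i^ℓ, so α_err = S_1/S_0.
  S_0^{−1} = 1^{−1} = 1 (mod 11), so α_err = 10·1 = 10 ≡ 10 = α_1. Error position i = 1.
  Consistency check: S_2/S_1 = 1·10 = 10 ≡ 10 = α_err ✓ (single-error assumption holds).
Step 4: error magnitude e = S_0/v_1 = S_0·∏_{j≠1}(α_1 − α_j) = 1·5 = 5 ≡ 5 (mod 11).
Step 5: correct position 1: c_1 = r_1 − e = 3 − 5 ≡ 9 (mod 11). Hence c = [9, 1, 10, 5, 0].
  Check: interpolating c through the α_i gives m(x) = 6 + 8·x (degree < 2) with m(α_i) = c_i for every i, so c is indeed a codeword.
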